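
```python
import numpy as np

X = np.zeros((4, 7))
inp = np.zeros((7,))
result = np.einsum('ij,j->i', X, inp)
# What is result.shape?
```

(4,)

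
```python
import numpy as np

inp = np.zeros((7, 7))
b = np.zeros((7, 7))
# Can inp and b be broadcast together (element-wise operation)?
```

Yes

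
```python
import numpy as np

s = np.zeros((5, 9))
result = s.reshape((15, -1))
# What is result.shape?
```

(15, 3)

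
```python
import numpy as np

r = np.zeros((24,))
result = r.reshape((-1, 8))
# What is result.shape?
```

(3, 8)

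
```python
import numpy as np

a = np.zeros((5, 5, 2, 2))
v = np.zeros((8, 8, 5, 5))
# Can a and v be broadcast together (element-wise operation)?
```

No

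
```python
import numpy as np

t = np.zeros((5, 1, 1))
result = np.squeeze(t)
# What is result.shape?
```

(5,)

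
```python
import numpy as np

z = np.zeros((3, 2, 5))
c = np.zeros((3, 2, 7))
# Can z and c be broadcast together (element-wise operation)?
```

No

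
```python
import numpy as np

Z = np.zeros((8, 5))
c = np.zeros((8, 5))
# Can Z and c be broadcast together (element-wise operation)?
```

Yes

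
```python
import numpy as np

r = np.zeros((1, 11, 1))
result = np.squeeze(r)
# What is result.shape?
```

(11,)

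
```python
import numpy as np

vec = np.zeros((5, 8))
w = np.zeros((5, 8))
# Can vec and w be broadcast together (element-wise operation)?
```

Yes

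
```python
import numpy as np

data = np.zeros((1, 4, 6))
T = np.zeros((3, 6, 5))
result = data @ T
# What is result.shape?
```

(3, 4, 5)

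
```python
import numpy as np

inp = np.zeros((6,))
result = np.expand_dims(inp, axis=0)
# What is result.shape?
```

(1, 6)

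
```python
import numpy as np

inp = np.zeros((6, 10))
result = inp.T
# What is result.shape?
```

(10, 6)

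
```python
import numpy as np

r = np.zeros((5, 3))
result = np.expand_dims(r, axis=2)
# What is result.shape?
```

(5, 3, 1)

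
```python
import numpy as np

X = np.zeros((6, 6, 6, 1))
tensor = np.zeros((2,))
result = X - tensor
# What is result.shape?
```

(6, 6, 6, 2)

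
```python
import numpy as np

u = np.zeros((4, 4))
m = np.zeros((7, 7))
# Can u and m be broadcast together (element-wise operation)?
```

No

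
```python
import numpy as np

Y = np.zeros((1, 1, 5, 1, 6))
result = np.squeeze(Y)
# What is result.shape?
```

(5, 6)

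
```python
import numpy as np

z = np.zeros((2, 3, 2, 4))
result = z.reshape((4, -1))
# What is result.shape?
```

(4, 12)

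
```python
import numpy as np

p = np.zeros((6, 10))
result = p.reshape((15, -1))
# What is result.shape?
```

(15, 4)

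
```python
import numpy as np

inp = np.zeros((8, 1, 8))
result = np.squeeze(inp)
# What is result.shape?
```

(8, 8)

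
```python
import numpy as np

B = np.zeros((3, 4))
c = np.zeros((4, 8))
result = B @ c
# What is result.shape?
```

(3, 8)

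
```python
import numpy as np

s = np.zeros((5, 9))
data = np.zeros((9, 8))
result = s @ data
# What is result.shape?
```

(5, 8)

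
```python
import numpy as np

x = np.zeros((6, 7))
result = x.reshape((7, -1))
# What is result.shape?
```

(7, 6)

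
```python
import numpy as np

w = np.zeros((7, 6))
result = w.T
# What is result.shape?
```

(6, 7)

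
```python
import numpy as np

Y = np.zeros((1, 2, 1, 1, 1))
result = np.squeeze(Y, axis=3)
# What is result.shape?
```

(1, 2, 1, 1)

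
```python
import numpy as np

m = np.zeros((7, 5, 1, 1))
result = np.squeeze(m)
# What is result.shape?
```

(7, 5)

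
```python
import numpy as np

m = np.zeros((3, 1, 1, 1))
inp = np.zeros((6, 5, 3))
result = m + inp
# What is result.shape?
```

(3, 6, 5, 3)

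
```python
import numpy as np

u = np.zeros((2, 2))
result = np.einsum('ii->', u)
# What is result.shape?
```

()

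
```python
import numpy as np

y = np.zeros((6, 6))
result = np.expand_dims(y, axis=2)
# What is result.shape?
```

(6, 6, 1)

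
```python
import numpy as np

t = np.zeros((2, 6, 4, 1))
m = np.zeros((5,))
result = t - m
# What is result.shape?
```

(2, 6, 4, 5)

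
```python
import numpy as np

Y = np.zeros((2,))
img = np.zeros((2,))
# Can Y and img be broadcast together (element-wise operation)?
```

Yes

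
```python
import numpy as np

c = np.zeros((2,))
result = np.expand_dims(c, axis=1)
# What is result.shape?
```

(2, 1)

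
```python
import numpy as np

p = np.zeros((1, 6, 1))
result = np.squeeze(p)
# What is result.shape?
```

(6,)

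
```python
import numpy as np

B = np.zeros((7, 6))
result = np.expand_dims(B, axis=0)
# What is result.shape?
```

(1, 7, 6)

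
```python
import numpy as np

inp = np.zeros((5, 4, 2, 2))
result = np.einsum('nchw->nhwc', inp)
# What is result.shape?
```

(5, 2, 2, 4)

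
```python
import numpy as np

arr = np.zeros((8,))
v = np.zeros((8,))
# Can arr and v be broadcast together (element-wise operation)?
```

Yes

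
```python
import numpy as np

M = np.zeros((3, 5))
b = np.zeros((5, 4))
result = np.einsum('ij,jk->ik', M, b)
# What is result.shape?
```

(3, 4)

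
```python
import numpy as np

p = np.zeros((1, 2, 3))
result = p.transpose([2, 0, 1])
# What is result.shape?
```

(3, 1, 2)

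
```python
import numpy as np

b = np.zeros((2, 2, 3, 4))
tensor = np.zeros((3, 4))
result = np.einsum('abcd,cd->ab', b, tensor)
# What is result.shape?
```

(2, 2)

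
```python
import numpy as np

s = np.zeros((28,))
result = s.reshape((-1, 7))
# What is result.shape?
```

(4, 7)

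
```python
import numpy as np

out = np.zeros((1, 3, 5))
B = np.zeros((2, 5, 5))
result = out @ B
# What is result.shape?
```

(2, 3, 5)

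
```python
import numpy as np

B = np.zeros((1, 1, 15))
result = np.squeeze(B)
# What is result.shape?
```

(15,)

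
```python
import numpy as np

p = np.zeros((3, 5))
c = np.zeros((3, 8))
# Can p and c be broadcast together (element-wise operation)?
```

No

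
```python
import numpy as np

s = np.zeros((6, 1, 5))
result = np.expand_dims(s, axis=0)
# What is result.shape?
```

(1, 6, 1, 5)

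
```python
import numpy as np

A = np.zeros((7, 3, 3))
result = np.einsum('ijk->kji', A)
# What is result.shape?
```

(3, 3, 7)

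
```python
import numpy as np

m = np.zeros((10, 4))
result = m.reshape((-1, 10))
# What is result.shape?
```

(4, 10)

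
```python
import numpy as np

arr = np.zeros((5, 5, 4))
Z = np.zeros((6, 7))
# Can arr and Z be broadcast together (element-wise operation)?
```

No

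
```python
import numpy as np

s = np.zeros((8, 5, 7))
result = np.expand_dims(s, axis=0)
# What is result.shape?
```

(1, 8, 5, 7)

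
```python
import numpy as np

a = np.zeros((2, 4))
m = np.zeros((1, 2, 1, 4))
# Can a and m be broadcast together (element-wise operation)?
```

Yes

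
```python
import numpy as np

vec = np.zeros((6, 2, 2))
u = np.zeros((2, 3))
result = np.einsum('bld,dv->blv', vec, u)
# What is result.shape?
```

(6, 2, 3)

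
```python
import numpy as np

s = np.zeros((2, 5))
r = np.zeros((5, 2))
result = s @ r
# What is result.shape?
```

(2, 2)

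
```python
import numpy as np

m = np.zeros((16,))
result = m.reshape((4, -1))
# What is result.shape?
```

(4, 4)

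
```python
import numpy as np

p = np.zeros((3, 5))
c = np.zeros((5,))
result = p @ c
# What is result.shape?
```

(3,)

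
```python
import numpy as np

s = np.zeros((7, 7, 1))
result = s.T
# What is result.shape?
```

(1, 7, 7)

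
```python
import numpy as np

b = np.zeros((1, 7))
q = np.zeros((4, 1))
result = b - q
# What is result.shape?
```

(4, 7)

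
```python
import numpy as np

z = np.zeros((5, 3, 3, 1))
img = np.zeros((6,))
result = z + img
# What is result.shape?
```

(5, 3, 3, 6)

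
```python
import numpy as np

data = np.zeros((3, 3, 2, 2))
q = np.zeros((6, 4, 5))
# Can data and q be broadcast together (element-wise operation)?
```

No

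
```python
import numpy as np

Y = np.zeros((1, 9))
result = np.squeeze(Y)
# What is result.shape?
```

(9,)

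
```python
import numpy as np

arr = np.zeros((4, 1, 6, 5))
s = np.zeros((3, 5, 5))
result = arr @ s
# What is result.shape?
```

(4, 3, 6, 5)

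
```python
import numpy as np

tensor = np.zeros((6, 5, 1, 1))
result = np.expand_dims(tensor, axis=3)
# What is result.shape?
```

(6, 5, 1, 1, 1)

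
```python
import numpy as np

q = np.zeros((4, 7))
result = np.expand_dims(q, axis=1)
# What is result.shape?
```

(4, 1, 7)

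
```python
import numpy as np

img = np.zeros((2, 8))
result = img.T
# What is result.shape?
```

(8, 2)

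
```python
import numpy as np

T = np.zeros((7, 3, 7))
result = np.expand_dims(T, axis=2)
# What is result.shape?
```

(7, 3, 1, 7)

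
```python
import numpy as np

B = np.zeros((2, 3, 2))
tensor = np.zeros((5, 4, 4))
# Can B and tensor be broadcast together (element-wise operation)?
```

No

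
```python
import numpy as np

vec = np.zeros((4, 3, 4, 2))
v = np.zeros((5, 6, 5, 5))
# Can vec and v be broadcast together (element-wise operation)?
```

No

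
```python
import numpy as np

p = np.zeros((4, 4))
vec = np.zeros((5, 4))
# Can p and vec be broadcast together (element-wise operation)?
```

No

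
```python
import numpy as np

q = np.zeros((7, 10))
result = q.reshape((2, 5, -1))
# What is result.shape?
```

(2, 5, 7)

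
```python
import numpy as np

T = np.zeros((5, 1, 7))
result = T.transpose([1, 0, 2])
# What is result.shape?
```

(1, 5, 7)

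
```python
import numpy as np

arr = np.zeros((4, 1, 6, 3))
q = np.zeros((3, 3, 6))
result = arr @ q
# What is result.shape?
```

(4, 3, 6, 6)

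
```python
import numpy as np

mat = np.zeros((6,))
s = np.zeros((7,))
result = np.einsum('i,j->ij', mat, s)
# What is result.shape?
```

(6, 7)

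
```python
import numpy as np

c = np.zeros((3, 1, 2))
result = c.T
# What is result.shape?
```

(2, 1, 3)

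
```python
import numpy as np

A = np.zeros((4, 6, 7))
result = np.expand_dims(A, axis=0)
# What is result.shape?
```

(1, 4, 6, 7)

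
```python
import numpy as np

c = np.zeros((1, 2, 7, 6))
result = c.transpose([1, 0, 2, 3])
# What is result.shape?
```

(2, 1, 7, 6)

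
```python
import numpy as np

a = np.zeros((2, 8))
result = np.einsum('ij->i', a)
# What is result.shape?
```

(2,)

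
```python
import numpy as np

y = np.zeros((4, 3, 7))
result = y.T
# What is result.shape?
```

(7, 3, 4)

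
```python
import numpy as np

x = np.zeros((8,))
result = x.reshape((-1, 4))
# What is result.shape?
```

(2, 4)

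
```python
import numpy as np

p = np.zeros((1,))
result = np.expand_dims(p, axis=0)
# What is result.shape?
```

(1, 1)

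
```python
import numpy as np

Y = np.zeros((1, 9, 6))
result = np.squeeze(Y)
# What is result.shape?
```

(9, 6)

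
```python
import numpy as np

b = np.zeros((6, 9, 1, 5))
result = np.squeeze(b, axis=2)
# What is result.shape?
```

(6, 9, 5)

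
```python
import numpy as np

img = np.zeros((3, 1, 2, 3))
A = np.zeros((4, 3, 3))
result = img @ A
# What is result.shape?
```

(3, 4, 2, 3)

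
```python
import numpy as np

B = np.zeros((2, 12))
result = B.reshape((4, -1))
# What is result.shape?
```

(4, 6)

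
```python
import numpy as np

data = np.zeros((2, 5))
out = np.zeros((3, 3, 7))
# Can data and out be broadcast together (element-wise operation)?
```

No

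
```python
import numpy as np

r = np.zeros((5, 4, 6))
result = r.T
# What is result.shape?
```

(6, 4, 5)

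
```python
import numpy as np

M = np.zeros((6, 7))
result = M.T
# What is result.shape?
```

(7, 6)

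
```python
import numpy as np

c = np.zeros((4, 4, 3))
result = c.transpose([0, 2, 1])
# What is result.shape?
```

(4, 3, 4)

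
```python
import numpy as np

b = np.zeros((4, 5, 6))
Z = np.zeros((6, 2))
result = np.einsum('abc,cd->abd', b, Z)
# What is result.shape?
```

(4, 5, 2)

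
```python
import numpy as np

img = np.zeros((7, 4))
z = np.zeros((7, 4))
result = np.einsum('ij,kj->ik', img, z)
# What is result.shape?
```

(7, 7)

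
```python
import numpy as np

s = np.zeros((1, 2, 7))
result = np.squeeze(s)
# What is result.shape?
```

(2, 7)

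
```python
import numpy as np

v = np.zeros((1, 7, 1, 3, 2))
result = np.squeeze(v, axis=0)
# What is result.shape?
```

(7, 1, 3, 2)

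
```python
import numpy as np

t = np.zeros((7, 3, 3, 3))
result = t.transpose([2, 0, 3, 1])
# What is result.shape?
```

(3, 7, 3, 3)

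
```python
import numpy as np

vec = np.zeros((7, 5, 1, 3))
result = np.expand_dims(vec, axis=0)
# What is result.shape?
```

(1, 7, 5, 1, 3)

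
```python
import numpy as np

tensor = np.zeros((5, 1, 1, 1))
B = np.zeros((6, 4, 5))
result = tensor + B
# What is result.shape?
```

(5, 6, 4, 5)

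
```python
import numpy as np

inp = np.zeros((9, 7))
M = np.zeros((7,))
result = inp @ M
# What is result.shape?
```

(9,)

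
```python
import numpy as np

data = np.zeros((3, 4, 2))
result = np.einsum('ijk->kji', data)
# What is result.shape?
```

(2, 4, 3)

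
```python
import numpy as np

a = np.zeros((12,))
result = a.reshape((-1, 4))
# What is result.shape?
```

(3, 4)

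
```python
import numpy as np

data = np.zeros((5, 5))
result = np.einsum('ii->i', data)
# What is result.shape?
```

(5,)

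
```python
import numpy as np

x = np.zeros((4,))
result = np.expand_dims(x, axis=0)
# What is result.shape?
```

(1, 4)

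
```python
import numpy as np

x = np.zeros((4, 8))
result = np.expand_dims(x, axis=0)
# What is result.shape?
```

(1, 4, 8)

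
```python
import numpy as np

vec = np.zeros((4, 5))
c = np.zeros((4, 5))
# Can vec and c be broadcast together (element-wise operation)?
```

Yes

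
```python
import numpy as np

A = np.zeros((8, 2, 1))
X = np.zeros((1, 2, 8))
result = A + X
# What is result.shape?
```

(8, 2, 8)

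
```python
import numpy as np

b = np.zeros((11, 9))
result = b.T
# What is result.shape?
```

(9, 11)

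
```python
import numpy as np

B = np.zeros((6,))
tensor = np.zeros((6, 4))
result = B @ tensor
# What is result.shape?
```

(4,)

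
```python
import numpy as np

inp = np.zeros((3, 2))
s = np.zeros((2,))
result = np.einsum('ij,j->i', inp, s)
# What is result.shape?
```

(3,)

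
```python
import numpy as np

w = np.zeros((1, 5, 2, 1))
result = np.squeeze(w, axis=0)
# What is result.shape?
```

(5, 2, 1)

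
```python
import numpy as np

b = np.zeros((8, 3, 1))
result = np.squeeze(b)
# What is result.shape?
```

(8, 3)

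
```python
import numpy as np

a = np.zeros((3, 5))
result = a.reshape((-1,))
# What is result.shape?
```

(15,)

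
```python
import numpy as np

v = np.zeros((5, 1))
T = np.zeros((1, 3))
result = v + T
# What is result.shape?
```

(5, 3)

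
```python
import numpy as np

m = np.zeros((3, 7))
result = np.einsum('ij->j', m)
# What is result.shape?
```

(7,)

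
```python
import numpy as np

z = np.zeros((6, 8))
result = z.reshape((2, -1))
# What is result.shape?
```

(2, 24)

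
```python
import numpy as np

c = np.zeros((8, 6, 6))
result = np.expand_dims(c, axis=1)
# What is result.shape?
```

(8, 1, 6, 6)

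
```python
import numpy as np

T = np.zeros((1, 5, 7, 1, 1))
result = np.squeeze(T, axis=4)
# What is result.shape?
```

(1, 5, 7, 1)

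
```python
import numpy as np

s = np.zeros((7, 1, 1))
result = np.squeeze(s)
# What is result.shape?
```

(7,)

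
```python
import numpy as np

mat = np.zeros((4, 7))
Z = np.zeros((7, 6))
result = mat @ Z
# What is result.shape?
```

(4, 6)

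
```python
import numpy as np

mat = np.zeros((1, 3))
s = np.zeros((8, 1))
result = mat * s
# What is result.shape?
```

(8, 3)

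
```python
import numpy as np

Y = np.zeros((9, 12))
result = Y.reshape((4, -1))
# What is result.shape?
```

(4, 27)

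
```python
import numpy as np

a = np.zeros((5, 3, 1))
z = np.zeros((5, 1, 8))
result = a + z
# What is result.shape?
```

(5, 3, 8)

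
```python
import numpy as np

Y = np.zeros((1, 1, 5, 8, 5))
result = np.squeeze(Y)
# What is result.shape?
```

(5, 8, 5)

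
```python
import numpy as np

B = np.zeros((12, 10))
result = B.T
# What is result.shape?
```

(10, 12)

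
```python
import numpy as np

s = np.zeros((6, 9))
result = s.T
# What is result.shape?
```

(9, 6)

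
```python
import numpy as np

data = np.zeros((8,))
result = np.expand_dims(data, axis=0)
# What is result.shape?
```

(1, 8)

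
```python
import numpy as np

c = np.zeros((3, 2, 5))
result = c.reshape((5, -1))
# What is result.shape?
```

(5, 6)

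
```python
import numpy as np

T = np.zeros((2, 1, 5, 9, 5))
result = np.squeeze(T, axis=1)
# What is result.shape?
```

(2, 5, 9, 5)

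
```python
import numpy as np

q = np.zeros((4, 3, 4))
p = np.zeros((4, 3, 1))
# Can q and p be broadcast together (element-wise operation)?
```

Yes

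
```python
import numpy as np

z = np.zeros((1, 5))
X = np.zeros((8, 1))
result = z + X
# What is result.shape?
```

(8, 5)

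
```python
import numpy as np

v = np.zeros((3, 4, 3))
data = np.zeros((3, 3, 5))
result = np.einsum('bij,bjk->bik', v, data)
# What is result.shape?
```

(3, 4, 5)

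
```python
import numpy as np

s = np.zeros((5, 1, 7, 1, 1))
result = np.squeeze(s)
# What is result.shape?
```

(5, 7)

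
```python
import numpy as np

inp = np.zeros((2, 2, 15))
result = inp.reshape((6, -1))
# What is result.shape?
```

(6, 10)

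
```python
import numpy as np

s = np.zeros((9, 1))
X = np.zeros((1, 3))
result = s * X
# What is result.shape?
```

(9, 3)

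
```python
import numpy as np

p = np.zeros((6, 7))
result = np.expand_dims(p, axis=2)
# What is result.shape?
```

(6, 7, 1)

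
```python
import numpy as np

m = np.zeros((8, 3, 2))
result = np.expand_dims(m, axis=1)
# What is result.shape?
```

(8, 1, 3, 2)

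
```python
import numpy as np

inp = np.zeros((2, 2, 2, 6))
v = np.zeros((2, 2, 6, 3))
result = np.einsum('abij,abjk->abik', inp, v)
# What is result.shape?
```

(2, 2, 2, 3)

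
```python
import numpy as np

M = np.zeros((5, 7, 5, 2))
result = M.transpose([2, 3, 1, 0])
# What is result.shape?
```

(5, 2, 7, 5)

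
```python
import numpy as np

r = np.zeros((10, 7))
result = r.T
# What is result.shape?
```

(7, 10)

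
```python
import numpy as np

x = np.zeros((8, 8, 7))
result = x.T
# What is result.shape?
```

(7, 8, 8)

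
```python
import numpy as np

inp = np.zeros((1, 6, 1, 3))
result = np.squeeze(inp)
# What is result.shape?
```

(6, 3)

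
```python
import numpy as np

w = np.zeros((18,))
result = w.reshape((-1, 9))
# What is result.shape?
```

(2, 9)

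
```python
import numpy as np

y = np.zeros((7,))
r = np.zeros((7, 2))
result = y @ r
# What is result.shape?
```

(2,)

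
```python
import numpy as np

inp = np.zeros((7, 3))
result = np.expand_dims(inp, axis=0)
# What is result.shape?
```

(1, 7, 3)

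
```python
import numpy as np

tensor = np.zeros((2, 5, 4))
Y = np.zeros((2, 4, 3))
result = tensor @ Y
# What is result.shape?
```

(2, 5, 3)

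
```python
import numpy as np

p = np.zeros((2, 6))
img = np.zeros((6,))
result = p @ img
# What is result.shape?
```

(2,)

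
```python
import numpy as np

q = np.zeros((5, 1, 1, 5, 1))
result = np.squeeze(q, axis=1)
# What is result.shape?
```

(5, 1, 5, 1)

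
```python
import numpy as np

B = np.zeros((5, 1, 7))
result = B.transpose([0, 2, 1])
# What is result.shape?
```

(5, 7, 1)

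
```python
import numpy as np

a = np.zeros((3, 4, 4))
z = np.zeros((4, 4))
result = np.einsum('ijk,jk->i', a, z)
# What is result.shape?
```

(3,)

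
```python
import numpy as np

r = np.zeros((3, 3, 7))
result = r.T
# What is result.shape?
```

(7, 3, 3)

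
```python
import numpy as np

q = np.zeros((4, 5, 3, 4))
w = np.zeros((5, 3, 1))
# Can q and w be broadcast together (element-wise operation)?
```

Yes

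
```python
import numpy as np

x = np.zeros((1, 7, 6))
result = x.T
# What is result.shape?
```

(6, 7, 1)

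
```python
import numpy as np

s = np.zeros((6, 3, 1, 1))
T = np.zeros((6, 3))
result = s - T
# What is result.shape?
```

(6, 3, 6, 3)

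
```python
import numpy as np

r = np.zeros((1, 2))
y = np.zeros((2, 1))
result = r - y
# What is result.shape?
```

(2, 2)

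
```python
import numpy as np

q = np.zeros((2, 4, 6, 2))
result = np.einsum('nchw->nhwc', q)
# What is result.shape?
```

(2, 6, 2, 4)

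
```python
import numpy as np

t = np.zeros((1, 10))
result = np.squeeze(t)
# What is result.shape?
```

(10,)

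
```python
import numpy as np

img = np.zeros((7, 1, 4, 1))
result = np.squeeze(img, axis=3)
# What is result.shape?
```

(7, 1, 4)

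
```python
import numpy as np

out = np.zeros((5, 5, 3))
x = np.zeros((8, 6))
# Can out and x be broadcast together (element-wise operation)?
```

No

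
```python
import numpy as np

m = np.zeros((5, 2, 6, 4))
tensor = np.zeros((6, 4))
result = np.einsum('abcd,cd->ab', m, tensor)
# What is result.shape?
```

(5, 2)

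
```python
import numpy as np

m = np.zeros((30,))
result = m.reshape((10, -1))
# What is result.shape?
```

(10, 3)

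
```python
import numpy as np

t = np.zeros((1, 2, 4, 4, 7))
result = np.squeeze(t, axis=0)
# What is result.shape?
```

(2, 4, 4, 7)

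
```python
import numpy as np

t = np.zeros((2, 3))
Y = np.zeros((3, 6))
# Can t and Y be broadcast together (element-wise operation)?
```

No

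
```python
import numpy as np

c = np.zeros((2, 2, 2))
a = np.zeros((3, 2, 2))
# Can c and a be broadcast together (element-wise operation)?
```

No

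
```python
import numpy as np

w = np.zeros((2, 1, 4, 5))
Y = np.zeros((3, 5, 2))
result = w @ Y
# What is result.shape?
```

(2, 3, 4, 2)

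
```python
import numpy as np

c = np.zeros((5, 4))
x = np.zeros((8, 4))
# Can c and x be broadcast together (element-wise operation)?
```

No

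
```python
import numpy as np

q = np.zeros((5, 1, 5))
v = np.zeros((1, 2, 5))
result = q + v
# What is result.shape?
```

(5, 2, 5)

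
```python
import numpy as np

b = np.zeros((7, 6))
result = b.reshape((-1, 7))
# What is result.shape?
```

(6, 7)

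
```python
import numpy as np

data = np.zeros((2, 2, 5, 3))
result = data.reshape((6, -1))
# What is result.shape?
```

(6, 10)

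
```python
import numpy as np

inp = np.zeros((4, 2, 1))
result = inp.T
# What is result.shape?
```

(1, 2, 4)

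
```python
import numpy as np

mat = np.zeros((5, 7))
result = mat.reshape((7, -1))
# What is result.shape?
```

(7, 5)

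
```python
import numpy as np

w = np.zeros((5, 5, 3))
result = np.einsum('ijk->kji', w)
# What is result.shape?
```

(3, 5, 5)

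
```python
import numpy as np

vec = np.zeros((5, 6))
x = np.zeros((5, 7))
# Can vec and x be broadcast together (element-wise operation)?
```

No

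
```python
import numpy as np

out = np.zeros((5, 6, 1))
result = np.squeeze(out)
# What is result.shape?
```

(5, 6)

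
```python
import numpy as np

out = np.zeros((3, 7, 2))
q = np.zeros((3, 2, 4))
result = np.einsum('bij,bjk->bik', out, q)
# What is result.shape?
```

(3, 7, 4)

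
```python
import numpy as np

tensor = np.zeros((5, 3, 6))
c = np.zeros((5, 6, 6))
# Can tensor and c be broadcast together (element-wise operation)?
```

No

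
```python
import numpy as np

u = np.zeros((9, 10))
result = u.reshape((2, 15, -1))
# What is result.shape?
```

(2, 15, 3)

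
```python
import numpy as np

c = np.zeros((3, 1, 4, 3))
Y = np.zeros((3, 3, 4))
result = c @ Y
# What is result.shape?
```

(3, 3, 4, 4)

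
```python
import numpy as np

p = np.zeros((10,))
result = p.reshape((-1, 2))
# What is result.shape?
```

(5, 2)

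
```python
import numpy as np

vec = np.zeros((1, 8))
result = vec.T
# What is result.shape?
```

(8, 1)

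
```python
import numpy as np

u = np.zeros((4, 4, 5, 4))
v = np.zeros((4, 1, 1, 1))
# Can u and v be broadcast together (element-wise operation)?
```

Yes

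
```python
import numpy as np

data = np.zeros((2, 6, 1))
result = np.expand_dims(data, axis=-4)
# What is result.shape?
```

(1, 2, 6, 1)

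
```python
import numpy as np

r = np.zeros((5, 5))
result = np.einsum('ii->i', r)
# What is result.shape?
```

(5,)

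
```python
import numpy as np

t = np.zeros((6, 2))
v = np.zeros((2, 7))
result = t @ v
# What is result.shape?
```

(6, 7)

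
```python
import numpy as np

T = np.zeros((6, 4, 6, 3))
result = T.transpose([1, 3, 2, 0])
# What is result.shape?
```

(4, 3, 6, 6)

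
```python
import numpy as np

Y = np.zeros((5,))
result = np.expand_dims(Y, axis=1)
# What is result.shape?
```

(5, 1)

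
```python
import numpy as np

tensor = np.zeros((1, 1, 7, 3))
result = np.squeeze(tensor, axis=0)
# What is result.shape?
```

(1, 7, 3)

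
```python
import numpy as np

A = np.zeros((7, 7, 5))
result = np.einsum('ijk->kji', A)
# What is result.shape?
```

(5, 7, 7)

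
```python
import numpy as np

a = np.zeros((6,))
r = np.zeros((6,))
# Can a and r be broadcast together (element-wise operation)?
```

Yes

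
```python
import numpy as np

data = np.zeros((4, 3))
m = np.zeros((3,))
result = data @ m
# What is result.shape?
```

(4,)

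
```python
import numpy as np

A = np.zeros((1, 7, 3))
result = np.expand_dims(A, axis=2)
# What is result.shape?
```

(1, 7, 1, 3)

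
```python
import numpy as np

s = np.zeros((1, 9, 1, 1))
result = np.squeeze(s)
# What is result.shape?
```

(9,)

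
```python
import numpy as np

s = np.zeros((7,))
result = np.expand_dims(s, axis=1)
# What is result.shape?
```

(7, 1)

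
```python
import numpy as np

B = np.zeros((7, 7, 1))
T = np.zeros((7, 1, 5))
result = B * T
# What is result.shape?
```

(7, 7, 5)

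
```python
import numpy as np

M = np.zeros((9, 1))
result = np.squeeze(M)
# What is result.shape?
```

(9,)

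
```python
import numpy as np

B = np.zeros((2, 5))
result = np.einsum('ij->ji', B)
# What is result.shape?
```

(5, 2)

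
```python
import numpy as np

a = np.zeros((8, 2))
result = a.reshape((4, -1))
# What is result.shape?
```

(4, 4)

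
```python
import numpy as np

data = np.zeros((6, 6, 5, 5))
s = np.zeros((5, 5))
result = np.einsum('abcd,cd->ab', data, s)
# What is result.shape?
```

(6, 6)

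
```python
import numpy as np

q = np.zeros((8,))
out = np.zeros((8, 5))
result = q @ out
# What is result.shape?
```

(5,)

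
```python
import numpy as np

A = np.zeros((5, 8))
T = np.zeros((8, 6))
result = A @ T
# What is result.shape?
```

(5, 6)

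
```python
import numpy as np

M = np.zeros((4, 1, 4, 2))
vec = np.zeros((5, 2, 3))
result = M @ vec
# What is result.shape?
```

(4, 5, 4, 3)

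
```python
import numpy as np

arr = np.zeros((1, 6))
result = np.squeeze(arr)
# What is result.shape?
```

(6,)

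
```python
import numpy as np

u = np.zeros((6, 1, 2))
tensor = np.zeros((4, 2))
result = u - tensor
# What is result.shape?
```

(6, 4, 2)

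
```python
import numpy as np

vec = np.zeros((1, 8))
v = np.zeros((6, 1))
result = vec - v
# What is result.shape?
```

(6, 8)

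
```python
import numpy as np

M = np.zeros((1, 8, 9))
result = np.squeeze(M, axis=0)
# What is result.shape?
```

(8, 9)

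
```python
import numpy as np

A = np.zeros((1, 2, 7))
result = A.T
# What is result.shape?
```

(7, 2, 1)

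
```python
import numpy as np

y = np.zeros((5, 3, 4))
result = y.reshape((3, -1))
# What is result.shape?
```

(3, 20)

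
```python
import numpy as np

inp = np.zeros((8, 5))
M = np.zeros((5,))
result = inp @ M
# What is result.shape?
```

(8,)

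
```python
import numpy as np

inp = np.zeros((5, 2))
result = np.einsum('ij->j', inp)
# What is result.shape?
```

(2,)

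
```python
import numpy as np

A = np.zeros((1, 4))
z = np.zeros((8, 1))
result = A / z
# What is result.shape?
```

(8, 4)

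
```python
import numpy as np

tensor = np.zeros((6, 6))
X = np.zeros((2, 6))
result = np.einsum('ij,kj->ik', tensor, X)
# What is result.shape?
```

(6, 2)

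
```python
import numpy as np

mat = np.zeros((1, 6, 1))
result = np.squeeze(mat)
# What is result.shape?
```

(6,)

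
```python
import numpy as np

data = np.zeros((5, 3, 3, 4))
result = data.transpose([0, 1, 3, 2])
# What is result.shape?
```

(5, 3, 4, 3)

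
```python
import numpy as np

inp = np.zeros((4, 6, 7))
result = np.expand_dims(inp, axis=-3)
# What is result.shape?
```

(4, 1, 6, 7)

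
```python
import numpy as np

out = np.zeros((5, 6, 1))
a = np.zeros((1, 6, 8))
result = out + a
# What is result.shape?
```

(5, 6, 8)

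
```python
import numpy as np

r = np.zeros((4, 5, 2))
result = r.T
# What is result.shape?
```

(2, 5, 4)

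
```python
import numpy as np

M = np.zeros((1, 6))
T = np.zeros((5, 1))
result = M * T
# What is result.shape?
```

(5, 6)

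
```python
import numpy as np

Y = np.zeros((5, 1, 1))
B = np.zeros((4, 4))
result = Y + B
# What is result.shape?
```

(5, 4, 4)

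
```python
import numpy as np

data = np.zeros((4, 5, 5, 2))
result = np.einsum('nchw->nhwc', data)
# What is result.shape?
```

(4, 5, 2, 5)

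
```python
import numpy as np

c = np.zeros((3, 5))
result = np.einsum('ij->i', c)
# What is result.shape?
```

(3,)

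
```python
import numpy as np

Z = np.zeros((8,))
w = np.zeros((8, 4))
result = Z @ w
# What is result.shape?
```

(4,)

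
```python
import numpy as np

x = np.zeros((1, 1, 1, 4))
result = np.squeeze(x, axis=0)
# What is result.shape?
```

(1, 1, 4)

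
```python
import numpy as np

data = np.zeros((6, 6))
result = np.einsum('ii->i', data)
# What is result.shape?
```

(6,)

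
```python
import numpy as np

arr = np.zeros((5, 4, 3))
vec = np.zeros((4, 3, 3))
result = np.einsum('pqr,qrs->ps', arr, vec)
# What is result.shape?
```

(5, 3)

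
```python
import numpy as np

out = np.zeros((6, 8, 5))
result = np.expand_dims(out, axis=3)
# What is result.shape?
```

(6, 8, 5, 1)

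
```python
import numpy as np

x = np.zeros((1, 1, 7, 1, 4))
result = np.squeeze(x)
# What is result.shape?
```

(7, 4)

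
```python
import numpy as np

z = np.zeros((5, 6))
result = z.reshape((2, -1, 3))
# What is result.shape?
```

(2, 5, 3)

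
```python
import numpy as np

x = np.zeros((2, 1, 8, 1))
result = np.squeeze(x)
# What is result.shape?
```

(2, 8)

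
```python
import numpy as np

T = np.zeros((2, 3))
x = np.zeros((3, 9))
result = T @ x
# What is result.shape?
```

(2, 9)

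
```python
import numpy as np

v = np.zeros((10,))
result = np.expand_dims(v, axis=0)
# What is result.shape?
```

(1, 10)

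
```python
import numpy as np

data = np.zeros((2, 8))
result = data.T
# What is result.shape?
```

(8, 2)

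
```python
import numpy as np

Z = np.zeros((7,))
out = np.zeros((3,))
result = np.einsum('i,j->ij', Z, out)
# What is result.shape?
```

(7, 3)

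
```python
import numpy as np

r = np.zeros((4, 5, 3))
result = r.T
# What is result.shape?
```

(3, 5, 4)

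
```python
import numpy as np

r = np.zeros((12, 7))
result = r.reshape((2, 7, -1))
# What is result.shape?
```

(2, 7, 6)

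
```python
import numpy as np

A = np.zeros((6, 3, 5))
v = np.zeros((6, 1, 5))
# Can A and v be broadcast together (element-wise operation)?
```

Yes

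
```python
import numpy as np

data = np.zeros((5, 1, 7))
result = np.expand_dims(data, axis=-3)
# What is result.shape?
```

(5, 1, 1, 7)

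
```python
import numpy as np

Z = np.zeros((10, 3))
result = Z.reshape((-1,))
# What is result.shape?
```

(30,)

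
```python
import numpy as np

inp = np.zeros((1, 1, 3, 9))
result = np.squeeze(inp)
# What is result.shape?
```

(3, 9)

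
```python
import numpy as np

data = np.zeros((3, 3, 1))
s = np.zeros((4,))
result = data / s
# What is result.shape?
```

(3, 3, 4)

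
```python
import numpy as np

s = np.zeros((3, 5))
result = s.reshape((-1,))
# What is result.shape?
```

(15,)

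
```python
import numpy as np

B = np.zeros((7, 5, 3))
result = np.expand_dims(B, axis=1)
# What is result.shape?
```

(7, 1, 5, 3)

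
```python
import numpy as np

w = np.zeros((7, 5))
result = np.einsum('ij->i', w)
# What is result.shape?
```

(7,)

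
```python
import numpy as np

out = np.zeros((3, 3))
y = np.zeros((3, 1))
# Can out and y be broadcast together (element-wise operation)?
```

Yes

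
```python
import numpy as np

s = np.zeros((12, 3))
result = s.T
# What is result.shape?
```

(3, 12)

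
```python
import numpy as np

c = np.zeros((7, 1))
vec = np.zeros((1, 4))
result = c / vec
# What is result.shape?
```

(7, 4)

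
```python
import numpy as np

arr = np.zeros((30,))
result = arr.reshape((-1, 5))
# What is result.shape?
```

(6, 5)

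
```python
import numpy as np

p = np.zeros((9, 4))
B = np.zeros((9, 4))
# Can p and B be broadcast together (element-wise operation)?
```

Yes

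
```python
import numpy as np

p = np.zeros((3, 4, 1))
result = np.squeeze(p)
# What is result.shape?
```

(3, 4)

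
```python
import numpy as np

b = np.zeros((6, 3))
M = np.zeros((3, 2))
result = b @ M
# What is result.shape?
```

(6, 2)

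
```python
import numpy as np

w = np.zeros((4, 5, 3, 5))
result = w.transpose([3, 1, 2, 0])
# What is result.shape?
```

(5, 5, 3, 4)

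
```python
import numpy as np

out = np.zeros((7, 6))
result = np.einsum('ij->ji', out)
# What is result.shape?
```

(6, 7)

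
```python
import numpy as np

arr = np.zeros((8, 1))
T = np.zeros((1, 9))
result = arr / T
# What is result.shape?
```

(8, 9)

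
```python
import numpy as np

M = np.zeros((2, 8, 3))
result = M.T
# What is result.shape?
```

(3, 8, 2)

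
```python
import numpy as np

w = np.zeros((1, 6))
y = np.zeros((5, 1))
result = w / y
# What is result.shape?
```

(5, 6)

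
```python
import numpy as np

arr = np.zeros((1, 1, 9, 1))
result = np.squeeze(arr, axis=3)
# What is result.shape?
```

(1, 1, 9)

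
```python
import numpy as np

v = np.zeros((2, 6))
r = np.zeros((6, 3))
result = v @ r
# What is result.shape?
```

(2, 3)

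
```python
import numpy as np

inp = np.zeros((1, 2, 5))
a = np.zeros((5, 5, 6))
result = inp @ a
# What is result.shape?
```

(5, 2, 6)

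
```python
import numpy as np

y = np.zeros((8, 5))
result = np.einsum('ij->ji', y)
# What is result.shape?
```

(5, 8)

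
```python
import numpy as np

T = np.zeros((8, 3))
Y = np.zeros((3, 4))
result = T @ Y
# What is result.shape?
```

(8, 4)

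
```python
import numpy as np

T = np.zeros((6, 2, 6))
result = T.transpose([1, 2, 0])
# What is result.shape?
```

(2, 6, 6)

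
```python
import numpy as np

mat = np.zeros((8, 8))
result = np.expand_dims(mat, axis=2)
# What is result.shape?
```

(8, 8, 1)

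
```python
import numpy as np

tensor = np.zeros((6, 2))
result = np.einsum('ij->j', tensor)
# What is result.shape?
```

(2,)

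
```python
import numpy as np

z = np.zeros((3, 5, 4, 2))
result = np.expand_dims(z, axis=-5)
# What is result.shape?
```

(1, 3, 5, 4, 2)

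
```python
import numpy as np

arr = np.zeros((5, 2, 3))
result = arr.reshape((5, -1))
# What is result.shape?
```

(5, 6)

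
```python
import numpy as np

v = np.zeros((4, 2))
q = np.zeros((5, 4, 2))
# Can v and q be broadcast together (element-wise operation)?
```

Yes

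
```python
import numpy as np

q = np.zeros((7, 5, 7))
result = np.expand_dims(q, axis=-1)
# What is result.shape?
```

(7, 5, 7, 1)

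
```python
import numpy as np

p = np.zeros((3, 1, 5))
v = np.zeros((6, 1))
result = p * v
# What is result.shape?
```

(3, 6, 5)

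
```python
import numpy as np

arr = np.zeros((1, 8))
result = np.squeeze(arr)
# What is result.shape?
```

(8,)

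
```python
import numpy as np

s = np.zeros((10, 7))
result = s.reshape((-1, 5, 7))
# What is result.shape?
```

(2, 5, 7)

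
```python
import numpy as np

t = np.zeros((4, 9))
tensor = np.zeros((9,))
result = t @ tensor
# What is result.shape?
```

(4,)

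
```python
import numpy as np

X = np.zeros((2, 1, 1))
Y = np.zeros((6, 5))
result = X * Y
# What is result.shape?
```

(2, 6, 5)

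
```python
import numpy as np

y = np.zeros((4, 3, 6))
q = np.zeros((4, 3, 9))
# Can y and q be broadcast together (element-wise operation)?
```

No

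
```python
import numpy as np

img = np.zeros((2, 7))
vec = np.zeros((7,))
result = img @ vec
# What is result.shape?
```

(2,)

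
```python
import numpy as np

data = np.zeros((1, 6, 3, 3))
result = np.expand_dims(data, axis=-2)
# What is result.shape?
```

(1, 6, 3, 1, 3)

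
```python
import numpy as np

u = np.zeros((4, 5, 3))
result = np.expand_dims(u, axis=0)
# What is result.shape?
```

(1, 4, 5, 3)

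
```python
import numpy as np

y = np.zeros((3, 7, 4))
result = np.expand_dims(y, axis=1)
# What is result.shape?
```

(3, 1, 7, 4)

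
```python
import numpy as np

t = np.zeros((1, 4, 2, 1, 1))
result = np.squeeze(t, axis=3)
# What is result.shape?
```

(1, 4, 2, 1)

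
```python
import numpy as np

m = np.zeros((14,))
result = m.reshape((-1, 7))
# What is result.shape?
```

(2, 7)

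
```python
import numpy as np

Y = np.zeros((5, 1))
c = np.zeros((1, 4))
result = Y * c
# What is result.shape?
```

(5, 4)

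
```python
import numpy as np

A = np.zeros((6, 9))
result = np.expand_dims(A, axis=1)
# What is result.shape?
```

(6, 1, 9)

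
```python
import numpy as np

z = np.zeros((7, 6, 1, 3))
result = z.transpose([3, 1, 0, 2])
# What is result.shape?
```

(3, 6, 7, 1)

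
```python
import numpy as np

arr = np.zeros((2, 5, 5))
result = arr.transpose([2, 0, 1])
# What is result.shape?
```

(5, 2, 5)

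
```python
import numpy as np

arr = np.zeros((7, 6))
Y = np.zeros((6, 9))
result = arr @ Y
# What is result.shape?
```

(7, 9)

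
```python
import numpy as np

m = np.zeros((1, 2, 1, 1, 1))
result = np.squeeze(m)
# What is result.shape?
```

(2,)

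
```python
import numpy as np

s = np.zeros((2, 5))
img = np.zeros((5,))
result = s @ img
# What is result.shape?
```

(2,)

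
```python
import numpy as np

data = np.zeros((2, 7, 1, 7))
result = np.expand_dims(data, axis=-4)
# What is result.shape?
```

(2, 1, 7, 1, 7)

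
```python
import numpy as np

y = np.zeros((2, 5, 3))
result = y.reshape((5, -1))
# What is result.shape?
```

(5, 6)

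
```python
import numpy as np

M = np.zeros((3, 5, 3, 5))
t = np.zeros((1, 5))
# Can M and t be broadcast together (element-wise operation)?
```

Yes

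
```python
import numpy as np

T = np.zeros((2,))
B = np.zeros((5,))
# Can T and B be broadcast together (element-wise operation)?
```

No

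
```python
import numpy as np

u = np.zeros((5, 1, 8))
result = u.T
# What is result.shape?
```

(8, 1, 5)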